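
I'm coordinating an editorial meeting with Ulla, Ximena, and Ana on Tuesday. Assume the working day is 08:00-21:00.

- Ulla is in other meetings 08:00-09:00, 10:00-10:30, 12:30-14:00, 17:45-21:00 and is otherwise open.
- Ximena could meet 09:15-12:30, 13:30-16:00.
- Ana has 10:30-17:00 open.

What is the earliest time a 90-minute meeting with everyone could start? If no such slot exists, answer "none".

10:30

Ulla free: 09:00-10:00, 10:30-12:30, 14:00-17:45 (invert busy blocks within the working day).
Ximena free: 09:15-12:30, 13:30-16:00.
Ana free: 10:30-17:00.
Ulla ∩ Ximena: 09:15-10:00, 10:30-12:30, 14:00-16:00.
Ulla ∩ Ximena ∩ Ana: 10:30-12:30, 14:00-16:00.
So the common availability across everyone is 10:30-12:30, 14:00-16:00.
The first common window of at least 90 minutes is 10:30-12:30, so the earliest start is 10:30.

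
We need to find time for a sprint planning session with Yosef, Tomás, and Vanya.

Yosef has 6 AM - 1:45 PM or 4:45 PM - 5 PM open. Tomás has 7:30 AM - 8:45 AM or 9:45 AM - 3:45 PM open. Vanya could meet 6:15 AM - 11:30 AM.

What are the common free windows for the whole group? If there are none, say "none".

Yosef ∩ Tomás: 07:30-08:45, 09:45-13:45.
Yosef ∩ Tomás ∩ Vanya: 07:30-08:45, 09:45-11:30.

07:30-08:45, 09:45-11:30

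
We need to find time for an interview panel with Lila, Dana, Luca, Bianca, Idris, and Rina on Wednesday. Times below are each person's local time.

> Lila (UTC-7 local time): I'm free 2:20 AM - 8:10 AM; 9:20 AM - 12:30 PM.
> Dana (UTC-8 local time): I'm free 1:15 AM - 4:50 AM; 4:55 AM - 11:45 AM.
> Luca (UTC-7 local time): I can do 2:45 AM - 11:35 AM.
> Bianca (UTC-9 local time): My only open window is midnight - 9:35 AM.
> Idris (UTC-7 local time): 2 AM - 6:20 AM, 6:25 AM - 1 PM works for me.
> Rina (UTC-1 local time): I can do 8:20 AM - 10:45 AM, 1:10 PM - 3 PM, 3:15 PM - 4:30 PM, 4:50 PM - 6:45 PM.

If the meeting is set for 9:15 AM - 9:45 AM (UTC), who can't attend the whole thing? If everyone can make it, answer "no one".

Lila in UTC: 09:20-15:10, 16:20-19:30 (add 7h to convert from UTC-7).
Dana in UTC: 09:15-12:50, 12:55-19:45 (add 8h to convert from UTC-8).
Luca in UTC: 09:45-18:35 (add 7h to convert from UTC-7).
Bianca in UTC: 09:00-18:35 (add 9h to convert from UTC-9).
Idris in UTC: 09:00-13:20, 13:25-20:00 (add 7h to convert from UTC-7).
Rina in UTC: 09:20-11:45, 14:10-16:00, 16:15-17:30, 17:50-19:45 (add 1h to convert from UTC-1).
Lila: not fully free for 09:15-09:45. Dana: free for 09:15-09:45. Luca: not fully free for 09:15-09:45. Bianca: free for 09:15-09:45. Idris: free for 09:15-09:45. Rina: not fully free for 09:15-09:45.

Lila, Luca, Rina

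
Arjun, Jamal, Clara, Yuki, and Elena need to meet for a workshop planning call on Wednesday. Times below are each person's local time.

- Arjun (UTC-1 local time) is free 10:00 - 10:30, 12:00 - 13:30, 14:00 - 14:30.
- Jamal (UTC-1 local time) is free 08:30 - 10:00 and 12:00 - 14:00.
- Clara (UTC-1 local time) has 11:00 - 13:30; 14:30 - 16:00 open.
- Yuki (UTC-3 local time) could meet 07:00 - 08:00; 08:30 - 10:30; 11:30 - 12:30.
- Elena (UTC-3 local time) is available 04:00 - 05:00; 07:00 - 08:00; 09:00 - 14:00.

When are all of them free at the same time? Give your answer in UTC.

Arjun in UTC: 11:00-11:30, 13:00-14:30, 15:00-15:30 (add 1h to convert from UTC-1).
Jamal in UTC: 09:30-11:00, 13:00-15:00 (add 1h to convert from UTC-1).
Clara in UTC: 12:00-14:30, 15:30-17:00 (add 1h to convert from UTC-1).
Yuki in UTC: 10:00-11:00, 11:30-13:30, 14:30-15:30 (add 3h to convert from UTC-3).
Elena in UTC: 07:00-08:00, 10:00-11:00, 12:00-17:00 (add 3h to convert from UTC-3).
Arjun ∩ Jamal: 13:00-14:30.
Arjun ∩ Jamal ∩ Clara: 13:00-14:30.
Arjun ∩ Jamal ∩ Clara ∩ Yuki: 13:00-13:30.
Arjun ∩ Jamal ∩ Clara ∩ Yuki ∩ Elena: 13:00-13:30.

13:00-13:30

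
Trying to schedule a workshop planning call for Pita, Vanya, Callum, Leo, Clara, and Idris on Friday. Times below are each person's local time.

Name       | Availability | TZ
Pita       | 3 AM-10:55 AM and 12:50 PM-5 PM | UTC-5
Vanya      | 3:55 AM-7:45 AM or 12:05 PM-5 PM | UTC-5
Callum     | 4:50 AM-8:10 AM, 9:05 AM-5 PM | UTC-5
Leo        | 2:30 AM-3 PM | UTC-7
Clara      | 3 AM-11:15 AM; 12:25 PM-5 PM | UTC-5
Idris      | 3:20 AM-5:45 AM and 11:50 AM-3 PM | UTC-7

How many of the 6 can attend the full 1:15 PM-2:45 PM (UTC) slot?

3

Pita in UTC: 08:00-15:55, 17:50-22:00 (add 5h to convert from UTC-5).
Vanya in UTC: 08:55-12:45, 17:05-22:00 (add 5h to convert from UTC-5).
Callum in UTC: 09:50-13:10, 14:05-22:00 (add 5h to convert from UTC-5).
Leo in UTC: 09:30-22:00 (add 7h to convert from UTC-7).
Clara in UTC: 08:00-16:15, 17:25-22:00 (add 5h to convert from UTC-5).
Idris in UTC: 10:20-12:45, 18:50-22:00 (add 7h to convert from UTC-7).
Pita, Leo, and Clara can make the full 13:15-14:45 slot — that's 3.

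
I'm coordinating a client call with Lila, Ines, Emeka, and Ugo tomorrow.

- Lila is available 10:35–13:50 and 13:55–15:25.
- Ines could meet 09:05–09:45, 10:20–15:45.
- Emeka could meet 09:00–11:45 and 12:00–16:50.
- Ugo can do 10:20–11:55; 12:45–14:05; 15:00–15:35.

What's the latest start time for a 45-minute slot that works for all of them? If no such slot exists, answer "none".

Lila ∩ Ines: 10:35-13:50, 13:55-15:25.
Lila ∩ Ines ∩ Emeka: 10:35-11:45, 12:00-13:50, 13:55-15:25.
Lila ∩ Ines ∩ Emeka ∩ Ugo: 10:35-11:45, 12:45-13:50, 13:55-14:05, 15:00-15:25.
Those are the intersection windows.
The last common window of at least 45 minutes is 12:45-13:50; a 45-minute meeting can start as late as 13:05 and still end by 13:50.

13:05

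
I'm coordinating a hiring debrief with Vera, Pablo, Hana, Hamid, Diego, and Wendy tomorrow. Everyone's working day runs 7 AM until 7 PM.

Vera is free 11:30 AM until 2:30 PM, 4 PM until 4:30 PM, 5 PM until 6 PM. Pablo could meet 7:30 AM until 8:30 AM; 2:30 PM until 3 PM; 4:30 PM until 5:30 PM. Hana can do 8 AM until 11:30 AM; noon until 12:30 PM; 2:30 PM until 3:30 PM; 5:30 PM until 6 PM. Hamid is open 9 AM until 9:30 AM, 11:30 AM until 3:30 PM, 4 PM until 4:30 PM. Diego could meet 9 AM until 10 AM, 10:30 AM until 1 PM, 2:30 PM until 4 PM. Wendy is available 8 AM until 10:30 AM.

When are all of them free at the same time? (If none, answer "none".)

Vera ∩ Pablo: 17:00-17:30.
Vera ∩ Pablo ∩ Hana: ∅.
Vera ∩ Pablo ∩ Hana ∩ Hamid: ∅.
Vera ∩ Pablo ∩ Hana ∩ Hamid ∩ Diego: ∅.
Vera ∩ Pablo ∩ Hana ∩ Hamid ∩ Diego ∩ Wendy: ∅.
There is no time when everyone is free.

none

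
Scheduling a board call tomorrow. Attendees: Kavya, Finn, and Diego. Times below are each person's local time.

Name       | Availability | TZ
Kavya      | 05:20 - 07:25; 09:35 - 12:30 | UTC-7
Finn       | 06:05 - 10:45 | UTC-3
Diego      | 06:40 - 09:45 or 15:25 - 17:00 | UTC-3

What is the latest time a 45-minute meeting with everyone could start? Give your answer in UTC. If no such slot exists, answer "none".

none

Kavya in UTC: 12:20-14:25, 16:35-19:30 (add 7h to convert from UTC-7).
Finn in UTC: 09:05-13:45 (add 3h to convert from UTC-3).
Diego in UTC: 09:40-12:45, 18:25-20:00 (add 3h to convert from UTC-3).
Kavya ∩ Finn: 12:20-13:45.
Kavya ∩ Finn ∩ Diego: 12:20-12:45.
So the common availability across everyone is 12:20-12:45.
No common window is at least 45 minutes long.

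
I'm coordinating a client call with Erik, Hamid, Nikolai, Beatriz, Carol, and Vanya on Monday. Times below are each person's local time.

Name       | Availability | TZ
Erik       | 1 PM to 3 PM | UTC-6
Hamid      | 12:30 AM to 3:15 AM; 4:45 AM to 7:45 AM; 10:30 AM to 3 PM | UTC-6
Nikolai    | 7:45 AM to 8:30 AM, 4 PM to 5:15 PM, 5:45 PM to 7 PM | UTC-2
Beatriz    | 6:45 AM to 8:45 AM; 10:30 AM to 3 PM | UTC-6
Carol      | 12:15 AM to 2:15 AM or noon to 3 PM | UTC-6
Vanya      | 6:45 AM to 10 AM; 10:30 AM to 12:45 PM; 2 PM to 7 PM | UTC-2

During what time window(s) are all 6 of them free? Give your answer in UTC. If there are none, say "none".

Erik in UTC: 19:00-21:00 (add 6h to convert from UTC-6).
Hamid in UTC: 06:30-09:15, 10:45-13:45, 16:30-21:00 (add 6h to convert from UTC-6).
Nikolai in UTC: 09:45-10:30, 18:00-19:15, 19:45-21:00 (add 2h to convert from UTC-2).
Beatriz in UTC: 12:45-14:45, 16:30-21:00 (add 6h to convert from UTC-6).
Carol in UTC: 06:15-08:15, 18:00-21:00 (add 6h to convert from UTC-6).
Vanya in UTC: 08:45-12:00, 12:30-14:45, 16:00-21:00 (add 2h to convert from UTC-2).
Erik ∩ Hamid: 19:00-21:00.
Erik ∩ Hamid ∩ Nikolai: 19:00-19:15, 19:45-21:00.
Erik ∩ Hamid ∩ Nikolai ∩ Beatriz: 19:00-19:15, 19:45-21:00.
Erik ∩ Hamid ∩ Nikolai ∩ Beatriz ∩ Carol: 19:00-19:15, 19:45-21:00.
Erik ∩ Hamid ∩ Nikolai ∩ Beatriz ∩ Carol ∩ Vanya: 19:00-19:15, 19:45-21:00.

19:00-19:15, 19:45-21:00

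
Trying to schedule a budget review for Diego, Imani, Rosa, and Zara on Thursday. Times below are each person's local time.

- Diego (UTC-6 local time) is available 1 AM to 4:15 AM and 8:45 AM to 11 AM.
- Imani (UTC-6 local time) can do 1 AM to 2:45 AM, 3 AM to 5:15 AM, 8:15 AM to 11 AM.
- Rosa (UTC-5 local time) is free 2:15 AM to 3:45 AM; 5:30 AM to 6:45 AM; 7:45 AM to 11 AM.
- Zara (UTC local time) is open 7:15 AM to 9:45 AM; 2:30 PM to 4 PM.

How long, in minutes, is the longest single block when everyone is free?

Diego in UTC: 07:00-10:15, 14:45-17:00 (add 6h to convert from UTC-6).
Imani in UTC: 07:00-08:45, 09:00-11:15, 14:15-17:00 (add 6h to convert from UTC-6).
Rosa in UTC: 07:15-08:45, 10:30-11:45, 12:45-16:00 (add 5h to convert from UTC-5).
Zara in UTC: 07:15-09:45, 14:30-16:00.
Diego ∩ Imani: 07:00-08:45, 09:00-10:15, 14:45-17:00.
Diego ∩ Imani ∩ Rosa: 07:15-08:45, 14:45-16:00.
Diego ∩ Imani ∩ Rosa ∩ Zara: 07:15-08:45, 14:45-16:00.
So the common availability across everyone is 07:15-08:45, 14:45-16:00.
The longest is 07:15-08:45 at 90 minutes.

90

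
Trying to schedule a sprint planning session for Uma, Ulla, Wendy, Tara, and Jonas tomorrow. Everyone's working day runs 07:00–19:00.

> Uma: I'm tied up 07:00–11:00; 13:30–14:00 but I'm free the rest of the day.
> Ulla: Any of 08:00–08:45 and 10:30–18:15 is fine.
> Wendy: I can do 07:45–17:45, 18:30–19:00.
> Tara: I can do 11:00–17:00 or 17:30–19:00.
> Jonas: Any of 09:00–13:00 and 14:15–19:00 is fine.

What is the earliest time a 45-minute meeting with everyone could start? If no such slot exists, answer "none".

11:00

Uma free: 11:00-13:30, 14:00-19:00 (invert busy blocks within the working day).
Ulla free: 08:00-08:45, 10:30-18:15.
Wendy free: 07:45-17:45, 18:30-19:00.
Tara free: 11:00-17:00, 17:30-19:00.
Jonas free: 09:00-13:00, 14:15-19:00.
Uma ∩ Ulla: 11:00-13:30, 14:00-18:15.
Uma ∩ Ulla ∩ Wendy: 11:00-13:30, 14:00-17:45.
Uma ∩ Ulla ∩ Wendy ∩ Tara: 11:00-13:30, 14:00-17:00, 17:30-17:45.
Uma ∩ Ulla ∩ Wendy ∩ Tara ∩ Jonas: 11:00-13:00, 14:15-17:00, 17:30-17:45.
So the common availability across everyone is 11:00-13:00, 14:15-17:00, 17:30-17:45.
The first common window of at least 45 minutes is 11:00-13:00, so the earliest start is 11:00.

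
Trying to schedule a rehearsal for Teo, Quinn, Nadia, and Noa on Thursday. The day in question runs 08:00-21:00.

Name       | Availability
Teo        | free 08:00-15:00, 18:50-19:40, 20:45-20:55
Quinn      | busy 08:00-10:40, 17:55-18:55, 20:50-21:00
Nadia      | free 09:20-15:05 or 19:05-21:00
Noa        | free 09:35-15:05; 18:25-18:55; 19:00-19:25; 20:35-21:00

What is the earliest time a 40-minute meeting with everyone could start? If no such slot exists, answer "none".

10:40

Teo free: 08:00-15:00, 18:50-19:40, 20:45-20:55.
Quinn free: 10:40-17:55, 18:55-20:50 (invert busy blocks within the working day).
Nadia free: 09:20-15:05, 19:05-21:00.
Noa free: 09:35-15:05, 18:25-18:55, 19:00-19:25, 20:35-21:00.
Teo ∩ Quinn: 10:40-15:00, 18:55-19:40, 20:45-20:50.
Teo ∩ Quinn ∩ Nadia: 10:40-15:00, 19:05-19:40, 20:45-20:50.
Teo ∩ Quinn ∩ Nadia ∩ Noa: 10:40-15:00, 19:05-19:25, 20:45-20:50.
So the common availability across everyone is 10:40-15:00, 19:05-19:25, 20:45-20:50.
The first common window of at least 40 minutes is 10:40-15:00, so the earliest start is 10:40.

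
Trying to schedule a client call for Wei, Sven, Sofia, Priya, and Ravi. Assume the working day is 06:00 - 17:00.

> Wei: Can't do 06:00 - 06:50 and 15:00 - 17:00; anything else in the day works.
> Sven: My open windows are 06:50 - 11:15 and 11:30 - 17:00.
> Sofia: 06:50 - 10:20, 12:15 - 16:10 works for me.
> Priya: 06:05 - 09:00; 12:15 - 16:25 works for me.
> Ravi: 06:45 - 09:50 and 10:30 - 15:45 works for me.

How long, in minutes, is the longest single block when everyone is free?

Wei free: 06:50-15:00 (invert busy blocks within the working day).
Sven free: 06:50-11:15, 11:30-17:00.
Sofia free: 06:50-10:20, 12:15-16:10.
Priya free: 06:05-09:00, 12:15-16:25.
Ravi free: 06:45-09:50, 10:30-15:45.
Wei ∩ Sven: 06:50-11:15, 11:30-15:00.
Wei ∩ Sven ∩ Sofia: 06:50-10:20, 12:15-15:00.
Wei ∩ Sven ∩ Sofia ∩ Priya: 06:50-09:00, 12:15-15:00.
Wei ∩ Sven ∩ Sofia ∩ Priya ∩ Ravi: 06:50-09:00, 12:15-15:00.
The longest is 12:15-15:00 at 165 minutes.

165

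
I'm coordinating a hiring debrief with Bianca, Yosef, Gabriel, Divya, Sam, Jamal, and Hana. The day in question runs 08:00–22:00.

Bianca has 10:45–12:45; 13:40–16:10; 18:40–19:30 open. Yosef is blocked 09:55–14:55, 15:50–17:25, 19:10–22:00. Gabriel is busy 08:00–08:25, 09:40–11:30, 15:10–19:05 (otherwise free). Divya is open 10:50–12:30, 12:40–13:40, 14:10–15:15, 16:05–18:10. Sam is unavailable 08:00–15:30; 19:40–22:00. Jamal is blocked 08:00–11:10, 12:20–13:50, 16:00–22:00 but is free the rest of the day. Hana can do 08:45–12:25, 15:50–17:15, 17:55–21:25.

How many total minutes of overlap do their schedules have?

0

Bianca free: 10:45-12:45, 13:40-16:10, 18:40-19:30.
Yosef free: 08:00-09:55, 14:55-15:50, 17:25-19:10 (invert busy blocks within the working day).
Gabriel free: 08:25-09:40, 11:30-15:10, 19:05-22:00 (invert busy blocks within the working day).
Divya free: 10:50-12:30, 12:40-13:40, 14:10-15:15, 16:05-18:10.
Sam free: 15:30-19:40 (invert busy blocks within the working day).
Jamal free: 11:10-12:20, 13:50-16:00 (invert busy blocks within the working day).
Hana free: 08:45-12:25, 15:50-17:15, 17:55-21:25.
Bianca ∩ Yosef: 14:55-15:50, 18:40-19:10.
Bianca ∩ Yosef ∩ Gabriel: 14:55-15:10, 19:05-19:10.
Bianca ∩ Yosef ∩ Gabriel ∩ Divya: 14:55-15:10.
Bianca ∩ Yosef ∩ Gabriel ∩ Divya ∩ Sam: ∅.
Bianca ∩ Yosef ∩ Gabriel ∩ Divya ∩ Sam ∩ Jamal: ∅.
Bianca ∩ Yosef ∩ Gabriel ∩ Divya ∩ Sam ∩ Jamal ∩ Hana: ∅.
There is no time when everyone is free.
There is no common window, so the total is 0 minutes.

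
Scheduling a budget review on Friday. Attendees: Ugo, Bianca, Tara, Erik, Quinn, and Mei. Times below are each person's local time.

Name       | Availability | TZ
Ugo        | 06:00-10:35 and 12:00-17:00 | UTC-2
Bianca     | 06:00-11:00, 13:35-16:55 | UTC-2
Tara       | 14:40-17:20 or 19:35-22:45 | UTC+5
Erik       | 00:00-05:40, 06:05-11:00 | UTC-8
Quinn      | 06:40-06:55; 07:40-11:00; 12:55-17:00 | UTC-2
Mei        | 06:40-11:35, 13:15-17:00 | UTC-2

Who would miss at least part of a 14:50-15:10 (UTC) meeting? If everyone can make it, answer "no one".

Ugo in UTC: 08:00-12:35, 14:00-19:00 (add 2h to convert from UTC-2).
Bianca in UTC: 08:00-13:00, 15:35-18:55 (add 2h to convert from UTC-2).
Tara in UTC: 09:40-12:20, 14:35-17:45 (subtract 5h to convert from UTC+5).
Erik in UTC: 08:00-13:40, 14:05-19:00 (add 8h to convert from UTC-8).
Quinn in UTC: 08:40-08:55, 09:40-13:00, 14:55-19:00 (add 2h to convert from UTC-2).
Mei in UTC: 08:40-13:35, 15:15-19:00 (add 2h to convert from UTC-2).
Ugo: free for 14:50-15:10. Bianca: not fully free for 14:50-15:10. Tara: free for 14:50-15:10. Erik: free for 14:50-15:10. Quinn: not fully free for 14:50-15:10. Mei: not fully free for 14:50-15:10.

Bianca, Mei, Quinn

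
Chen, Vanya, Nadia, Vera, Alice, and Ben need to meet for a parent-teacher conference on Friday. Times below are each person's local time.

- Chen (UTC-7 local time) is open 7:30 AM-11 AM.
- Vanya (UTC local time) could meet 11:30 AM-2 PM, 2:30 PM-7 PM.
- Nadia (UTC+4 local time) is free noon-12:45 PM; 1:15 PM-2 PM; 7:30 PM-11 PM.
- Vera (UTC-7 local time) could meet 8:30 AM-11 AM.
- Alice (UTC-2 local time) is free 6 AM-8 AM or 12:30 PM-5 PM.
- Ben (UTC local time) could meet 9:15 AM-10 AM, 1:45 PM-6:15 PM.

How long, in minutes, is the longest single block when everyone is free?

Chen in UTC: 14:30-18:00 (add 7h to convert from UTC-7).
Vanya in UTC: 11:30-14:00, 14:30-19:00.
Nadia in UTC: 08:00-08:45, 09:15-10:00, 15:30-19:00 (subtract 4h to convert from UTC+4).
Vera in UTC: 15:30-18:00 (add 7h to convert from UTC-7).
Alice in UTC: 08:00-10:00, 14:30-19:00 (add 2h to convert from UTC-2).
Ben in UTC: 09:15-10:00, 13:45-18:15.
Chen ∩ Vanya: 14:30-18:00.
Chen ∩ Vanya ∩ Nadia: 15:30-18:00.
Chen ∩ Vanya ∩ Nadia ∩ Vera: 15:30-18:00.
Chen ∩ Vanya ∩ Nadia ∩ Vera ∩ Alice: 15:30-18:00.
Chen ∩ Vanya ∩ Nadia ∩ Vera ∩ Alice ∩ Ben: 15:30-18:00.
The longest is 15:30-18:00 at 150 minutes.

150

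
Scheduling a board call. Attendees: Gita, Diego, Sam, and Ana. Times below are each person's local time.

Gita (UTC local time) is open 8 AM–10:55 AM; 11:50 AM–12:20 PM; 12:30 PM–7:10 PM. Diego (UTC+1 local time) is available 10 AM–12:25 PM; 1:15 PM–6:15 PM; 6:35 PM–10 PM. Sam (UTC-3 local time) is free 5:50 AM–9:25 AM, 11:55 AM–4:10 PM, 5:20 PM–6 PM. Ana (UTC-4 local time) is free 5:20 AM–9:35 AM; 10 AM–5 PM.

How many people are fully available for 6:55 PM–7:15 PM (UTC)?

2

Gita in UTC: 08:00-10:55, 11:50-12:20, 12:30-19:10.
Diego in UTC: 09:00-11:25, 12:15-17:15, 17:35-21:00 (subtract 1h to convert from UTC+1).
Sam in UTC: 08:50-12:25, 14:55-19:10, 20:20-21:00 (add 3h to convert from UTC-3).
Ana in UTC: 09:20-13:35, 14:00-21:00 (add 4h to convert from UTC-4).
Diego and Ana can make the full 18:55-19:15 slot — that's 2.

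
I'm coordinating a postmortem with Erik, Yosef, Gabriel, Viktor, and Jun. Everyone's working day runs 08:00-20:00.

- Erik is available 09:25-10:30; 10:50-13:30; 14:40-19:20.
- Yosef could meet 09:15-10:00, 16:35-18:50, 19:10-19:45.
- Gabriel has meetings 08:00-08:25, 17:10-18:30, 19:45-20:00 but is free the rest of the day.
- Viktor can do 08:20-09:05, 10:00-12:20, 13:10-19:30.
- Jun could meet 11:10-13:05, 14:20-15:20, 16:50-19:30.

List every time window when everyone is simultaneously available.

16:50-17:10, 18:30-18:50, 19:10-19:20

Erik free: 09:25-10:30, 10:50-13:30, 14:40-19:20.
Yosef free: 09:15-10:00, 16:35-18:50, 19:10-19:45.
Gabriel free: 08:25-17:10, 18:30-19:45 (invert busy blocks within the working day).
Viktor free: 08:20-09:05, 10:00-12:20, 13:10-19:30.
Jun free: 11:10-13:05, 14:20-15:20, 16:50-19:30.
Erik ∩ Yosef: 09:25-10:00, 16:35-18:50, 19:10-19:20.
Erik ∩ Yosef ∩ Gabriel: 09:25-10:00, 16:35-17:10, 18:30-18:50, 19:10-19:20.
Erik ∩ Yosef ∩ Gabriel ∩ Viktor: 16:35-17:10, 18:30-18:50, 19:10-19:20.
Erik ∩ Yosef ∩ Gabriel ∩ Viktor ∩ Jun: 16:50-17:10, 18:30-18:50, 19:10-19:20.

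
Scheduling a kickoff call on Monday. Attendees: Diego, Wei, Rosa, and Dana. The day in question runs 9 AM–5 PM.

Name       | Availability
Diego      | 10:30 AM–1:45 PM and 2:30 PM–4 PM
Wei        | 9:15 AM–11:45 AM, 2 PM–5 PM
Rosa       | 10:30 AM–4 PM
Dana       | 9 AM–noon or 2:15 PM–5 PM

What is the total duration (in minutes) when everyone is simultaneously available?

Diego ∩ Wei: 10:30-11:45, 14:30-16:00.
Diego ∩ Wei ∩ Rosa: 10:30-11:45, 14:30-16:00.
Diego ∩ Wei ∩ Rosa ∩ Dana: 10:30-11:45, 14:30-16:00.
So the common availability across everyone is 10:30-11:45, 14:30-16:00.
Summing the common windows: 75 + 90 = 165 minutes.

165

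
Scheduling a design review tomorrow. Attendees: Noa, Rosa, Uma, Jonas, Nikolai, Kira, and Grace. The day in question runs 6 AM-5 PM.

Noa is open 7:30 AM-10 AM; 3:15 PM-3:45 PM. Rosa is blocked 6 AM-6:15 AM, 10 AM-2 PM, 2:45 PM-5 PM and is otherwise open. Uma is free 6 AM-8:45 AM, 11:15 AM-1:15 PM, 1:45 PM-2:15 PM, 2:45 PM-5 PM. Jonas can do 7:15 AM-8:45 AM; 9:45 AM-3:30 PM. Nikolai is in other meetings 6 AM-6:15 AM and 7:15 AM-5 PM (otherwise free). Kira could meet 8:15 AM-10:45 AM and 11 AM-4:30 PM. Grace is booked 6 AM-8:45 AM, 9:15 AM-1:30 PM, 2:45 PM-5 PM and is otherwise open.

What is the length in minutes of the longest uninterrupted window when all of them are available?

Noa free: 07:30-10:00, 15:15-15:45.
Rosa free: 06:15-10:00, 14:00-14:45 (invert busy blocks within the working day).
Uma free: 06:00-08:45, 11:15-13:15, 13:45-14:15, 14:45-17:00.
Jonas free: 07:15-08:45, 09:45-15:30.
Nikolai free: 06:15-07:15 (invert busy blocks within the working day).
Kira free: 08:15-10:45, 11:00-16:30.
Grace free: 08:45-09:15, 13:30-14:45 (invert busy blocks within the working day).
Noa ∩ Rosa: 07:30-10:00.
Noa ∩ Rosa ∩ Uma: 07:30-08:45.
Noa ∩ Rosa ∩ Uma ∩ Jonas: 07:30-08:45.
Noa ∩ Rosa ∩ Uma ∩ Jonas ∩ Nikolai: ∅.
Noa ∩ Rosa ∩ Uma ∩ Jonas ∩ Nikolai ∩ Kira: ∅.
Noa ∩ Rosa ∩ Uma ∩ Jonas ∩ Nikolai ∩ Kira ∩ Grace: ∅.
There is no time when everyone is free.
No common window exists, so the longest block is 0 minutes.

0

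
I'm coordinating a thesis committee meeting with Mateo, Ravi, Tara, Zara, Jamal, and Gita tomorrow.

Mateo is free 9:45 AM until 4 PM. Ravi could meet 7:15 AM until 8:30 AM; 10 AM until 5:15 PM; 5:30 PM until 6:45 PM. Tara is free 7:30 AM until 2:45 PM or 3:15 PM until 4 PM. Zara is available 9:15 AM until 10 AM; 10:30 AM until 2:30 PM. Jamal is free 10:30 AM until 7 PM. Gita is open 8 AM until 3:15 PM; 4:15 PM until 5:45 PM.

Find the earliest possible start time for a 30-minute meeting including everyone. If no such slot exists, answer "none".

10:30

Mateo ∩ Ravi: 10:00-16:00.
Mateo ∩ Ravi ∩ Tara: 10:00-14:45, 15:15-16:00.
Mateo ∩ Ravi ∩ Tara ∩ Zara: 10:30-14:30.
Mateo ∩ Ravi ∩ Tara ∩ Zara ∩ Jamal: 10:30-14:30.
Mateo ∩ Ravi ∩ Tara ∩ Zara ∩ Jamal ∩ Gita: 10:30-14:30.
Those are the intersection windows.
The first common window of at least 30 minutes is 10:30-14:30, so the earliest start is 10:30.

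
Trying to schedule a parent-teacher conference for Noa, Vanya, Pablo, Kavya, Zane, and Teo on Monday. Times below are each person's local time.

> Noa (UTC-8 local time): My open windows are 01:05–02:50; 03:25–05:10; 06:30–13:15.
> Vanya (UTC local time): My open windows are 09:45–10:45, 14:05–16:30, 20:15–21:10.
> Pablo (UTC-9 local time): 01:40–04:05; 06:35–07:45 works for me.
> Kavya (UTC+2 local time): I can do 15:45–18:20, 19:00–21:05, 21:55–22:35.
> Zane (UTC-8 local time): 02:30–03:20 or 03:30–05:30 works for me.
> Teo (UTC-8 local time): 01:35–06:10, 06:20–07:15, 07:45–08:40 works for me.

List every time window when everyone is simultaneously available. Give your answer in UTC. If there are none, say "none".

Noa in UTC: 09:05-10:50, 11:25-13:10, 14:30-21:15 (add 8h to convert from UTC-8).
Vanya in UTC: 09:45-10:45, 14:05-16:30, 20:15-21:10.
Pablo in UTC: 10:40-13:05, 15:35-16:45 (add 9h to convert from UTC-9).
Kavya in UTC: 13:45-16:20, 17:00-19:05, 19:55-20:35 (subtract 2h to convert from UTC+2).
Zane in UTC: 10:30-11:20, 11:30-13:30 (add 8h to convert from UTC-8).
Teo in UTC: 09:35-14:10, 14:20-15:15, 15:45-16:40 (add 8h to convert from UTC-8).
Noa ∩ Vanya: 09:45-10:45, 14:30-16:30, 20:15-21:10.
Noa ∩ Vanya ∩ Pablo: 10:40-10:45, 15:35-16:30.
Noa ∩ Vanya ∩ Pablo ∩ Kavya: 15:35-16:20.
Noa ∩ Vanya ∩ Pablo ∩ Kavya ∩ Zane: ∅.
Noa ∩ Vanya ∩ Pablo ∩ Kavya ∩ Zane ∩ Teo: ∅.
There is no time when everyone is free.

none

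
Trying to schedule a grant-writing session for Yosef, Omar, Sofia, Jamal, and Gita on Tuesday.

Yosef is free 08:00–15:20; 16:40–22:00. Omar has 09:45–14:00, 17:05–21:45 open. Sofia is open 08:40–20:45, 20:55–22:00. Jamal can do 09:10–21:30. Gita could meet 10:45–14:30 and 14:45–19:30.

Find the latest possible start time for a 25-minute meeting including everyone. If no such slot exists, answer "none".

Yosef ∩ Omar: 09:45-14:00, 17:05-21:45.
Yosef ∩ Omar ∩ Sofia: 09:45-14:00, 17:05-20:45, 20:55-21:45.
Yosef ∩ Omar ∩ Sofia ∩ Jamal: 09:45-14:00, 17:05-20:45, 20:55-21:30.
Yosef ∩ Omar ∩ Sofia ∩ Jamal ∩ Gita: 10:45-14:00, 17:05-19:30.
Those are the intersection windows.
The last common window of at least 25 minutes is 17:05-19:30; a 25-minute meeting can start as late as 19:05 and still end by 19:30.

19:05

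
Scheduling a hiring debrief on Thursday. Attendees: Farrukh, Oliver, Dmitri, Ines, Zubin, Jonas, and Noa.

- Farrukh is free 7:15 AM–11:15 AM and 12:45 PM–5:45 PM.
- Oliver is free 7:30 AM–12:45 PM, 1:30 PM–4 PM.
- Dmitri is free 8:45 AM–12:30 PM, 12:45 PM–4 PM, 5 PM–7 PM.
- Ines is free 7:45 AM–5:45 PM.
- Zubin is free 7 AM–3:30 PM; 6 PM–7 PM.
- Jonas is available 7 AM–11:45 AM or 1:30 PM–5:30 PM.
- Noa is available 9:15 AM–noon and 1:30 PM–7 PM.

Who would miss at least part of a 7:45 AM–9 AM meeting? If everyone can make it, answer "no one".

Dmitri, Noa

Farrukh: free for 07:45-09:00. Oliver: free for 07:45-09:00. Dmitri: not fully free for 07:45-09:00. Ines: free for 07:45-09:00. Zubin: free for 07:45-09:00. Jonas: free for 07:45-09:00. Noa: not fully free for 07:45-09:00.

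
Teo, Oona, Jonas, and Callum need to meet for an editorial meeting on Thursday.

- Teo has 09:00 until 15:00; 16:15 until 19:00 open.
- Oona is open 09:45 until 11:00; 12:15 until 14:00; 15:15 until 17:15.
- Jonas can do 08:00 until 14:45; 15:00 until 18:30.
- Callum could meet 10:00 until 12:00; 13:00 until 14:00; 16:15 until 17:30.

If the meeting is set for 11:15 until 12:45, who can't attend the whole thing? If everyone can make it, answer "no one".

Teo: free for 11:15-12:45. Oona: not fully free for 11:15-12:45. Jonas: free for 11:15-12:45. Callum: not fully free for 11:15-12:45.

Callum, Oona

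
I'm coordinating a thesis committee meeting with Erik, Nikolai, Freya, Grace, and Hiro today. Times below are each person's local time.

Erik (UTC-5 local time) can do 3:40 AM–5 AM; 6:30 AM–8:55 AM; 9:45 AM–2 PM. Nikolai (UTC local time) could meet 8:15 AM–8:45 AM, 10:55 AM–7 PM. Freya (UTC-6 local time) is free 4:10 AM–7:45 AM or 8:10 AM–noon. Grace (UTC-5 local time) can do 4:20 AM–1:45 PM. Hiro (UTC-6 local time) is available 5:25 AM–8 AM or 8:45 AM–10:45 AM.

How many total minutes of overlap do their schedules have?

255

Erik in UTC: 08:40-10:00, 11:30-13:55, 14:45-19:00 (add 5h to convert from UTC-5).
Nikolai in UTC: 08:15-08:45, 10:55-19:00.
Freya in UTC: 10:10-13:45, 14:10-18:00 (add 6h to convert from UTC-6).
Grace in UTC: 09:20-18:45 (add 5h to convert from UTC-5).
Hiro in UTC: 11:25-14:00, 14:45-16:45 (add 6h to convert from UTC-6).
Erik ∩ Nikolai: 08:40-08:45, 11:30-13:55, 14:45-19:00.
Erik ∩ Nikolai ∩ Freya: 11:30-13:45, 14:45-18:00.
Erik ∩ Nikolai ∩ Freya ∩ Grace: 11:30-13:45, 14:45-18:00.
Erik ∩ Nikolai ∩ Freya ∩ Grace ∩ Hiro: 11:30-13:45, 14:45-16:45.
Summing the common windows: 135 + 120 = 255 minutes.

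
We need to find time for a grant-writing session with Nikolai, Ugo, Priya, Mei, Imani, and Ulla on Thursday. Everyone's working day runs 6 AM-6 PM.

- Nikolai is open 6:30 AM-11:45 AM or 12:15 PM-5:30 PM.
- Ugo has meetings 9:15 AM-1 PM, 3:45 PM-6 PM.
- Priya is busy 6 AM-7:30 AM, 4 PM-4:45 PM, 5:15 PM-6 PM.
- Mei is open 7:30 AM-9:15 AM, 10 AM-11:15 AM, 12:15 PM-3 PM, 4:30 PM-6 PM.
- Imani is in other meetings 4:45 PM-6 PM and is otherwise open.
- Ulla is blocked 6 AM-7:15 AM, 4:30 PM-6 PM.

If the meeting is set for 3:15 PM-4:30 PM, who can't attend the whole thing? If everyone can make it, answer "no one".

Mei, Priya, Ugo

Nikolai free: 06:30-11:45, 12:15-17:30.
Ugo free: 06:00-09:15, 13:00-15:45 (invert busy blocks within the working day).
Priya free: 07:30-16:00, 16:45-17:15 (invert busy blocks within the working day).
Mei free: 07:30-09:15, 10:00-11:15, 12:15-15:00, 16:30-18:00.
Imani free: 06:00-16:45 (invert busy blocks within the working day).
Ulla free: 07:15-16:30 (invert busy blocks within the working day).
Nikolai: free for 15:15-16:30. Ugo: not fully free for 15:15-16:30. Priya: not fully free for 15:15-16:30. Mei: not fully free for 15:15-16:30. Imani: free for 15:15-16:30. Ulla: free for 15:15-16:30.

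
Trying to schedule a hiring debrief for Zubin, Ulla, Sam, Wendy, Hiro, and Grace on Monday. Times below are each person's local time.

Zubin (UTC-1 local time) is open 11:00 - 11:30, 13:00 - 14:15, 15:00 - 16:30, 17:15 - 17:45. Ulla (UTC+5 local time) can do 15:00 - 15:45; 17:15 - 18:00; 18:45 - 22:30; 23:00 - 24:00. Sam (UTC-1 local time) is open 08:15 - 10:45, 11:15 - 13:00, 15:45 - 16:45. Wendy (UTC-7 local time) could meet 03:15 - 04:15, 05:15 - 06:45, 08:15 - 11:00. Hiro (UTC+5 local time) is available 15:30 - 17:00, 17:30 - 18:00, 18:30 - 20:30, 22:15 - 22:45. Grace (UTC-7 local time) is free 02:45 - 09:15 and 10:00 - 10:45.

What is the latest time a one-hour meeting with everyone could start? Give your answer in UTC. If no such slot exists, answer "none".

Zubin in UTC: 12:00-12:30, 14:00-15:15, 16:00-17:30, 18:15-18:45 (add 1h to convert from UTC-1).
Ulla in UTC: 10:00-10:45, 12:15-13:00, 13:45-17:30, 18:00-19:00 (subtract 5h to convert from UTC+5).
Sam in UTC: 09:15-11:45, 12:15-14:00, 16:45-17:45 (add 1h to convert from UTC-1).
Wendy in UTC: 10:15-11:15, 12:15-13:45, 15:15-18:00 (add 7h to convert from UTC-7).
Hiro in UTC: 10:30-12:00, 12:30-13:00, 13:30-15:30, 17:15-17:45 (subtract 5h to convert from UTC+5).
Grace in UTC: 09:45-16:15, 17:00-17:45 (add 7h to convert from UTC-7).
Zubin ∩ Ulla: 12:15-12:30, 14:00-15:15, 16:00-17:30, 18:15-18:45.
Zubin ∩ Ulla ∩ Sam: 12:15-12:30, 16:45-17:30.
Zubin ∩ Ulla ∩ Sam ∩ Wendy: 12:15-12:30, 16:45-17:30.
Zubin ∩ Ulla ∩ Sam ∩ Wendy ∩ Hiro: 17:15-17:30.
Zubin ∩ Ulla ∩ Sam ∩ Wendy ∩ Hiro ∩ Grace: 17:15-17:30.
No common window is at least 60 minutes long.

none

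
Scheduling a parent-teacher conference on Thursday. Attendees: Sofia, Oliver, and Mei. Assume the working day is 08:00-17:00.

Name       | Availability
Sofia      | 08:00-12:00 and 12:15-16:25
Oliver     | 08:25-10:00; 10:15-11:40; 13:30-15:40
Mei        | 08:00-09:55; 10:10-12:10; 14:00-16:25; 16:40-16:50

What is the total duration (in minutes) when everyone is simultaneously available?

Sofia ∩ Oliver: 08:25-10:00, 10:15-11:40, 13:30-15:40.
Sofia ∩ Oliver ∩ Mei: 08:25-09:55, 10:15-11:40, 14:00-15:40.
Summing the common windows: 90 + 85 + 100 = 275 minutes.

275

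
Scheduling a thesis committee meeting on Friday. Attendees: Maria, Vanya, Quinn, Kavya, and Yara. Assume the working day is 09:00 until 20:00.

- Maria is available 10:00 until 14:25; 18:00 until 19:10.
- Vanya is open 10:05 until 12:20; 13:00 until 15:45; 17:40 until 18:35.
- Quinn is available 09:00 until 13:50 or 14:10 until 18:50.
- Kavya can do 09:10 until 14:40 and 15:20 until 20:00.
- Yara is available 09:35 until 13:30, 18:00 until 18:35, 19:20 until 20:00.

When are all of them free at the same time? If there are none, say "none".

Maria ∩ Vanya: 10:05-12:20, 13:00-14:25, 18:00-18:35.
Maria ∩ Vanya ∩ Quinn: 10:05-12:20, 13:00-13:50, 14:10-14:25, 18:00-18:35.
Maria ∩ Vanya ∩ Quinn ∩ Kavya: 10:05-12:20, 13:00-13:50, 14:10-14:25, 18:00-18:35.
Maria ∩ Vanya ∩ Quinn ∩ Kavya ∩ Yara: 10:05-12:20, 13:00-13:30, 18:00-18:35.

10:05-12:20, 13:00-13:30, 18:00-18:35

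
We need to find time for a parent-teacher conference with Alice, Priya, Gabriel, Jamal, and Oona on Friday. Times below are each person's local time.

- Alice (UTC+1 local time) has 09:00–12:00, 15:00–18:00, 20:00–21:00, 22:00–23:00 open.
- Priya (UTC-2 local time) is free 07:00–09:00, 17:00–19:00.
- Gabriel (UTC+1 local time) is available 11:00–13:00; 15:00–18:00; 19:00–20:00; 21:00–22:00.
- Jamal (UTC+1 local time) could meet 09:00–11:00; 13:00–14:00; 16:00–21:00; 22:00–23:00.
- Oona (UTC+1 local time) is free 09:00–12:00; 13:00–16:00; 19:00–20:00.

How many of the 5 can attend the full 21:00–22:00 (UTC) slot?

2

Alice in UTC: 08:00-11:00, 14:00-17:00, 19:00-20:00, 21:00-22:00 (subtract 1h to convert from UTC+1).
Priya in UTC: 09:00-11:00, 19:00-21:00 (add 2h to convert from UTC-2).
Gabriel in UTC: 10:00-12:00, 14:00-17:00, 18:00-19:00, 20:00-21:00 (subtract 1h to convert from UTC+1).
Jamal in UTC: 08:00-10:00, 12:00-13:00, 15:00-20:00, 21:00-22:00 (subtract 1h to convert from UTC+1).
Oona in UTC: 08:00-11:00, 12:00-15:00, 18:00-19:00 (subtract 1h to convert from UTC+1).
Alice and Jamal can make the full 21:00-22:00 slot — that's 2.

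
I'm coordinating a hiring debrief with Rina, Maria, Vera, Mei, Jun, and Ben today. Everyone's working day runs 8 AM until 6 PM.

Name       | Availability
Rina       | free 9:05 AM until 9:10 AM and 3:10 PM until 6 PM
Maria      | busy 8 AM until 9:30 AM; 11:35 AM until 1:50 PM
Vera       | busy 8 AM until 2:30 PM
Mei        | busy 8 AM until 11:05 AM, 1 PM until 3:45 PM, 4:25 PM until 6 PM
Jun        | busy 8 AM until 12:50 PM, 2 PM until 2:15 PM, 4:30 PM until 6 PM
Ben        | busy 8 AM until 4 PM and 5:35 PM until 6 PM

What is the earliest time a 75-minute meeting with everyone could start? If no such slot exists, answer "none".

none

Rina free: 09:05-09:10, 15:10-18:00.
Maria free: 09:30-11:35, 13:50-18:00 (invert busy blocks within the working day).
Vera free: 14:30-18:00 (invert busy blocks within the working day).
Mei free: 11:05-13:00, 15:45-16:25 (invert busy blocks within the working day).
Jun free: 12:50-14:00, 14:15-16:30 (invert busy blocks within the working day).
Ben free: 16:00-17:35 (invert busy blocks within the working day).
Rina ∩ Maria: 15:10-18:00.
Rina ∩ Maria ∩ Vera: 15:10-18:00.
Rina ∩ Maria ∩ Vera ∩ Mei: 15:45-16:25.
Rina ∩ Maria ∩ Vera ∩ Mei ∩ Jun: 15:45-16:25.
Rina ∩ Maria ∩ Vera ∩ Mei ∩ Jun ∩ Ben: 16:00-16:25.
No common window is at least 75 minutes long.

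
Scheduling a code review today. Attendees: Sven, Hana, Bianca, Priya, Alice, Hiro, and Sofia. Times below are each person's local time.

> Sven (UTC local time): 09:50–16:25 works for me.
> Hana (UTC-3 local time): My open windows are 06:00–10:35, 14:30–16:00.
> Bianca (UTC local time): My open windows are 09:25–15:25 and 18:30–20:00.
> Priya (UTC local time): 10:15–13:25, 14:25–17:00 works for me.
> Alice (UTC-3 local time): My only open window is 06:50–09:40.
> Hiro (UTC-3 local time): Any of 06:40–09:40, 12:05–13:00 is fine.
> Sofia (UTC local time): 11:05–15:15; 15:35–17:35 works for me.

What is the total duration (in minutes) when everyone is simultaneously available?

Sven in UTC: 09:50-16:25.
Hana in UTC: 09:00-13:35, 17:30-19:00 (add 3h to convert from UTC-3).
Bianca in UTC: 09:25-15:25, 18:30-20:00.
Priya in UTC: 10:15-13:25, 14:25-17:00.
Alice in UTC: 09:50-12:40 (add 3h to convert from UTC-3).
Hiro in UTC: 09:40-12:40, 15:05-16:00 (add 3h to convert from UTC-3).
Sofia in UTC: 11:05-15:15, 15:35-17:35.
Sven ∩ Hana: 09:50-13:35.
Sven ∩ Hana ∩ Bianca: 09:50-13:35.
Sven ∩ Hana ∩ Bianca ∩ Priya: 10:15-13:25.
Sven ∩ Hana ∩ Bianca ∩ Priya ∩ Alice: 10:15-12:40.
Sven ∩ Hana ∩ Bianca ∩ Priya ∩ Alice ∩ Hiro: 10:15-12:40.
Sven ∩ Hana ∩ Bianca ∩ Priya ∩ Alice ∩ Hiro ∩ Sofia: 11:05-12:40.
That's a single block of 95 minutes.

95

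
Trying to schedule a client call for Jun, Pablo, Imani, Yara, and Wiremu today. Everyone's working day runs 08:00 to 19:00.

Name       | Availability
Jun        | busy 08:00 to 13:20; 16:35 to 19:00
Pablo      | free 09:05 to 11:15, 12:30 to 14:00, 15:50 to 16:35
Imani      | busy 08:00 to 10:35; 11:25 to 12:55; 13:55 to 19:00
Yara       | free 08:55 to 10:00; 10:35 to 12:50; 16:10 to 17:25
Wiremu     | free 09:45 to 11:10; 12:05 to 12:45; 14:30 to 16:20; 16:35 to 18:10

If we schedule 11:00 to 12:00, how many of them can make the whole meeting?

1

Jun free: 13:20-16:35 (invert busy blocks within the working day).
Pablo free: 09:05-11:15, 12:30-14:00, 15:50-16:35.
Imani free: 10:35-11:25, 12:55-13:55 (invert busy blocks within the working day).
Yara free: 08:55-10:00, 10:35-12:50, 16:10-17:25.
Wiremu free: 09:45-11:10, 12:05-12:45, 14:30-16:20, 16:35-18:10.
Yara can make the full 11:00-12:00 slot — that's 1.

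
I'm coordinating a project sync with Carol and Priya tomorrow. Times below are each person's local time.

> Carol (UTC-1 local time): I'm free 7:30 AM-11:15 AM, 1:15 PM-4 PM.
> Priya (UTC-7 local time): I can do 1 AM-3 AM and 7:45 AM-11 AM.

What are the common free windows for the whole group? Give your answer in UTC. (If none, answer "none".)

Carol in UTC: 08:30-12:15, 14:15-17:00 (add 1h to convert from UTC-1).
Priya in UTC: 08:00-10:00, 14:45-18:00 (add 7h to convert from UTC-7).
Carol ∩ Priya: 08:30-10:00, 14:45-17:00.

08:30-10:00, 14:45-17:00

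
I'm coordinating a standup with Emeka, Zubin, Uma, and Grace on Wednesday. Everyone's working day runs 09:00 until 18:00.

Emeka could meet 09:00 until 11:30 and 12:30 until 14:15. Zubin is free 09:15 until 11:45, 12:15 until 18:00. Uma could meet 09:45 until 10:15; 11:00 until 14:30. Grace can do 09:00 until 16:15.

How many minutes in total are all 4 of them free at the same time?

Emeka ∩ Zubin: 09:15-11:30, 12:30-14:15.
Emeka ∩ Zubin ∩ Uma: 09:45-10:15, 11:00-11:30, 12:30-14:15.
Emeka ∩ Zubin ∩ Uma ∩ Grace: 09:45-10:15, 11:00-11:30, 12:30-14:15.
Summing the common windows: 30 + 30 + 105 = 165 minutes.

165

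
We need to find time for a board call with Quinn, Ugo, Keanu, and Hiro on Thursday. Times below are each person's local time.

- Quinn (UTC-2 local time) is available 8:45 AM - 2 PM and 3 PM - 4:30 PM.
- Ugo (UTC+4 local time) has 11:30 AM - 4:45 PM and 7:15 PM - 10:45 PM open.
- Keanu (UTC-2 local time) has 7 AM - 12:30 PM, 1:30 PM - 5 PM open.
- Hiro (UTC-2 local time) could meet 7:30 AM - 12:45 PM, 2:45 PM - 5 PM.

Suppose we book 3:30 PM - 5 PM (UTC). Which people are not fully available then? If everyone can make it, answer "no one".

Hiro, Quinn

Quinn in UTC: 10:45-16:00, 17:00-18:30 (add 2h to convert from UTC-2).
Ugo in UTC: 07:30-12:45, 15:15-18:45 (subtract 4h to convert from UTC+4).
Keanu in UTC: 09:00-14:30, 15:30-19:00 (add 2h to convert from UTC-2).
Hiro in UTC: 09:30-14:45, 16:45-19:00 (add 2h to convert from UTC-2).
Quinn: not fully free for 15:30-17:00. Ugo: free for 15:30-17:00. Keanu: free for 15:30-17:00. Hiro: not fully free for 15:30-17:00.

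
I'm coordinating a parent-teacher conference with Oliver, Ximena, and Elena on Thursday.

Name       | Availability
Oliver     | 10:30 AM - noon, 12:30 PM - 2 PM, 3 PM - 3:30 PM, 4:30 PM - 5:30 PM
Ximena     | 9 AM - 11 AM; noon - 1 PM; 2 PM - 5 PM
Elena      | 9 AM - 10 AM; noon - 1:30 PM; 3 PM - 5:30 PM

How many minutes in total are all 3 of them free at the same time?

90

Oliver ∩ Ximena: 10:30-11:00, 12:30-13:00, 15:00-15:30, 16:30-17:00.
Oliver ∩ Ximena ∩ Elena: 12:30-13:00, 15:00-15:30, 16:30-17:00.
Summing the common windows: 30 + 30 + 30 = 90 minutes.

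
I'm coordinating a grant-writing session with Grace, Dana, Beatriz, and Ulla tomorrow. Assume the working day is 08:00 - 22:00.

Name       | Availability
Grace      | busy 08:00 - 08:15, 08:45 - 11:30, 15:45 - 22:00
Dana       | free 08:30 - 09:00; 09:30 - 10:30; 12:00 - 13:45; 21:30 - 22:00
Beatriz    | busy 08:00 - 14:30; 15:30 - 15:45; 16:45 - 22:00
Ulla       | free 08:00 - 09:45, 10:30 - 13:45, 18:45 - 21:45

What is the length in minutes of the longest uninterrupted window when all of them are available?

0

Grace free: 08:15-08:45, 11:30-15:45 (invert busy blocks within the working day).
Dana free: 08:30-09:00, 09:30-10:30, 12:00-13:45, 21:30-22:00.
Beatriz free: 14:30-15:30, 15:45-16:45 (invert busy blocks within the working day).
Ulla free: 08:00-09:45, 10:30-13:45, 18:45-21:45.
Grace ∩ Dana: 08:30-08:45, 12:00-13:45.
Grace ∩ Dana ∩ Beatriz: ∅.
Grace ∩ Dana ∩ Beatriz ∩ Ulla: ∅.
There is no time when everyone is free.
No common window exists, so the longest block is 0 minutes.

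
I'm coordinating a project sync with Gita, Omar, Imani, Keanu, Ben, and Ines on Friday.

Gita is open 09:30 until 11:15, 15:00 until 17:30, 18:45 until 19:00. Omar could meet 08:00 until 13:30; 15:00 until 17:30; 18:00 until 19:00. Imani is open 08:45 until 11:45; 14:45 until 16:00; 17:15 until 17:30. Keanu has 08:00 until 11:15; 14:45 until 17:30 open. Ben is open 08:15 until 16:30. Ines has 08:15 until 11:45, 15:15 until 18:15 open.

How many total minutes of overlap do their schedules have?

Gita ∩ Omar: 09:30-11:15, 15:00-17:30, 18:45-19:00.
Gita ∩ Omar ∩ Imani: 09:30-11:15, 15:00-16:00, 17:15-17:30.
Gita ∩ Omar ∩ Imani ∩ Keanu: 09:30-11:15, 15:00-16:00, 17:15-17:30.
Gita ∩ Omar ∩ Imani ∩ Keanu ∩ Ben: 09:30-11:15, 15:00-16:00.
Gita ∩ Omar ∩ Imani ∩ Keanu ∩ Ben ∩ Ines: 09:30-11:15, 15:15-16:00.
Summing the common windows: 105 + 45 = 150 minutes.

150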